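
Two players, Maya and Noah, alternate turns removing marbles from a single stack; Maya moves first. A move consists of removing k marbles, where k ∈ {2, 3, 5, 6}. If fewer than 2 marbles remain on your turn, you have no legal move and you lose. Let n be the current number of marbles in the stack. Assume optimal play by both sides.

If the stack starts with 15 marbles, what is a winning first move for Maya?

Build the W/L table. Terminal = L. A non-terminal position is W if it has a move to some L; otherwise it is L.
n=0: no move → L
n=1: no move → L
n=2: W (go to 0, an L position)
n=3: W (go to 1, an L position)
n=4: W (go to 1, an L position)
n=5: W (go to 0, an L position)
n=6: W (go to 1, an L position)
n=7: W (go to 1, an L position)
n=8: L (options 6(W), 5(W), 3(W), 2(W) are all W)
n=9: L (options 7(W), 6(W), 4(W), 3(W) are all W)
n=10: W (go to 8, an L position)
n=11: W (go to 9, an L position)
n=12: W (go to 9, an L position)
n=13: W (go to 8, an L position)
n=14: W (go to 9, an L position)
n=15: W (go to 9, an L position)
From 15, the L positions reachable in one move are: 9.

Remove 6, leaving 9.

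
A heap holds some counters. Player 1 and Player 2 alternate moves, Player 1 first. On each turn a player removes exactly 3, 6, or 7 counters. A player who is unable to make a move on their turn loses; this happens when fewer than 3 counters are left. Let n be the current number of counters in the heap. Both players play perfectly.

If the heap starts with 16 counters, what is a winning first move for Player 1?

Compute win/loss labels from the base case upward. A position with no move is L. Any other position is W if it can reach an L in one move, else L.
n=0: no move → L
n=1: no move → L
n=2: no move → L
n=3: →0(L), so W
n=4: →1(L), so W
n=5: →2(L), so W
n=6: →0(L), so W
n=7: →1(L), so W
n=8: →2(L), so W
n=9: →2(L), so W
n=10: →7(W), 4(W), 3(W) — all W, so L
n=11: →8(W), 5(W), 4(W) — all W, so L
n=12: →9(W), 6(W), 5(W) — all W, so L
n=13: →10(L), so W
n=14: →11(L), so W
n=15: →12(L), so W
n=16: →10(L), so W
From 16, the L positions reachable in one move are: 10.

Remove 6, leaving 10.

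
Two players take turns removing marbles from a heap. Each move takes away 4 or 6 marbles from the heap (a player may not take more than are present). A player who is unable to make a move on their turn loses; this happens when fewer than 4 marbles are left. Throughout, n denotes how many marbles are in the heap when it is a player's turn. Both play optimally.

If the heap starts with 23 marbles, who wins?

The second player wins.

Positions with no move are L. A position that does have a move is losing for the player to move precisely when every available move leads to a winning position for the opponent. Fill in the labels:
n=0: no move → L
n=1: no move → L
n=2: no move → L
n=3: no move → L
n=4: can move to 0, which is L ⇒ W
n=5: can move to 1, which is L ⇒ W
n=6: can move to 2, which is L ⇒ W
n=7: can move to 3, which is L ⇒ W
n=8: can move to 2, which is L ⇒ W
n=9: can move to 3, which is L ⇒ W
n=10: moves to 6(W), 4(W); every one is W ⇒ L
n=11: moves to 7(W), 5(W); every one is W ⇒ L
n=12: moves to 8(W), 6(W); every one is W ⇒ L
n=13: moves to 9(W), 7(W); every one is W ⇒ L
n=14: can move to 10, which is L ⇒ W
n=15: can move to 11, which is L ⇒ W
n=16: can move to 12, which is L ⇒ W
n=17: can move to 13, which is L ⇒ W
n=18: can move to 12, which is L ⇒ W
n=19: can move to 13, which is L ⇒ W
n=20: moves to 16(W), 14(W); every one is W ⇒ L
n=21: moves to 17(W), 15(W); every one is W ⇒ L
n=22: moves to 18(W), 16(W); every one is W ⇒ L
n=23: moves to 19(W), 17(W); every one is W ⇒ L
Every move from 23 reaches a W position, so the mover loses.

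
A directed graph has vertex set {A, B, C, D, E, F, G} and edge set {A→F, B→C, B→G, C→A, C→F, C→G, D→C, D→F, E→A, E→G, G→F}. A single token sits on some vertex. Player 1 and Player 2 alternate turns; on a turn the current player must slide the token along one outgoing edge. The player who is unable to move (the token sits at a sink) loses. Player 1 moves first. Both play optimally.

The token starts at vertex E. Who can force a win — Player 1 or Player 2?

Use the standard recursion: the mover loses at a terminal position; elsewhere, the mover wins exactly when some move hands the opponent an L position.
Every edge goes from a vertex to one that appears earlier in the order F, A, G, C, D, B, E, so processing vertices in that order labels each vertex after all of its successors.
F: no outgoing edge → L
A: reaches L-position F → W
G: reaches L-position F → W
C: reaches L-position F → W
D: reaches L-position F → W
B: only reaches C(W), G(W), all W → L
E: only reaches G(W), A(W), all W → L
Every move from E reaches a W position, so the mover loses.

Player 2 wins.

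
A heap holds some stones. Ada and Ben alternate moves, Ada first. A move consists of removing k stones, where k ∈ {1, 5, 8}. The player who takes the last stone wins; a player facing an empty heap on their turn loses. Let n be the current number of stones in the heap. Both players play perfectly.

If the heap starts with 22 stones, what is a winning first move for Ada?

Remove 5, leaving 17.

Use the standard recursion: the mover loses at a terminal position; elsewhere, the mover wins exactly when some move hands the opponent an L position.
n=0: no move → L
n=1: can move to 0, which is L ⇒ W
n=2: the only move is to 1(W), a W ⇒ L
n=3: can move to 2, which is L ⇒ W
n=4: the only move is to 3(W), a W ⇒ L
n=5: can move to 4, which is L ⇒ W
n=6: moves to 5(W), 1(W); every one is W ⇒ L
n=7: can move to 6, which is L ⇒ W
n=8: can move to 0, which is L ⇒ W
n=9: can move to 4, which is L ⇒ W
n=10: can move to 2, which is L ⇒ W
n=11: can move to 6, which is L ⇒ W
n=12: can move to 4, which is L ⇒ W
n=13: moves to 12(W), 8(W), 5(W); every one is W ⇒ L
n=14: can move to 13, which is L ⇒ W
n=15: moves to 14(W), 10(W), 7(W); every one is W ⇒ L
n=16: can move to 15, which is L ⇒ W
n=17: moves to 16(W), 12(W), 9(W); every one is W ⇒ L
n=18: can move to 17, which is L ⇒ W
n=19: moves to 18(W), 14(W), 11(W); every one is W ⇒ L
n=20: can move to 19, which is L ⇒ W
n=21: can move to 13, which is L ⇒ W
n=22: can move to 17, which is L ⇒ W
From 22, the L positions reachable in one move are: 17.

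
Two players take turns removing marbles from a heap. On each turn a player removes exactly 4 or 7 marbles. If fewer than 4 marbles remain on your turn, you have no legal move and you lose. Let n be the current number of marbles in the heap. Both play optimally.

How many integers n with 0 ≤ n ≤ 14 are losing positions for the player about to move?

8

Label each position W (a win for the player to move) or L (a loss). A position with no legal move is L; any other position is W exactly when some move reaches an L, and L when every move reaches a W.
n=0: no move → L
n=1: no move → L
n=2: no move → L
n=3: no move → L
n=4: W (go to 0, an L position)
n=5: W (go to 1, an L position)
n=6: W (go to 2, an L position)
n=7: W (go to 3, an L position)
n=8: W (go to 1, an L position)
n=9: W (go to 2, an L position)
n=10: W (go to 3, an L position)
n=11: L (options 7(W), 4(W) are all W)
n=12: L (options 8(W), 5(W) are all W)
n=13: L (options 9(W), 6(W) are all W)
n=14: L (options 10(W), 7(W) are all W)
L entries with 0 ≤ n ≤ 14: n = 0, 1, 2, 3, 11, 12, 13, 14; that makes 8.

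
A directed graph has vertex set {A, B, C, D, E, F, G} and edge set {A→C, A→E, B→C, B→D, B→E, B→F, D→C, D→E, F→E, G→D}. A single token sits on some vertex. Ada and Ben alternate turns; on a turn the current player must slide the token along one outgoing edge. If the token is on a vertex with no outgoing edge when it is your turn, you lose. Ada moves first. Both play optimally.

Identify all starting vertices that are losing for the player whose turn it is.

Classify positions by backward induction: terminal positions (no move available) are L. From any other position, the mover wins iff some move reaches an L.
Every edge goes from a vertex to one that appears earlier in the order E, C, F, D, G, A, B, so processing vertices in that order labels each vertex after all of its successors.
E: no outgoing edge → L
C: no outgoing edge → L
F: →E(L), so W
D: →C(L), so W
G: →D(W) only, which is W, so L
A: →C(L), so W
B: →C(L), so W
The losing starting vertices are exactly the entries labelled L in this table (3 of them).

C, E, G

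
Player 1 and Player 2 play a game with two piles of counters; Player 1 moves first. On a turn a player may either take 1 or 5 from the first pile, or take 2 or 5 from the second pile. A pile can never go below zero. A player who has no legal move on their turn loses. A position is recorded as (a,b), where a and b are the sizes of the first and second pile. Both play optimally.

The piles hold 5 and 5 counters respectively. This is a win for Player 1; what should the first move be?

Positions with no move are L. A position that does have a move is losing for the player to move precisely when every available move leads to a winning position for the opponent. Fill in the labels:
No move ever increases a pile, so every position that can arise here has a ≤ 5 and b ≤ 5; it is enough to label the cells with 0 ≤ a ≤ 5 and 0 ≤ b ≤ 5.
Every move lowers a or b (never raises either), so fill the grid row by row in increasing a, and left to right within a row: each cell's successors are then already labelled.
      b=0  b=1  b=2  b=3  b=4  b=5
a=0:    L    L    W    W    L    W
a=1:    W    W    L    L    W    W
a=2:    L    L    W    W    L    W
a=3:    W    W    L    L    W    W
a=4:    L    L    W    W    L    W
a=5:    W    W    L    L    W    W
Cells with no legal move (terminal, hence L): (0,0), (0,1).
The remaining L cells, each justified by listing all of its moves:
(0,4): L (sole option (0,2)(W) is W)
(1,2): L (options (0,2)(W), (1,0)(W) are all W)
(1,3): L (options (0,3)(W), (1,1)(W) are all W)
(2,0): L (sole option (1,0)(W) is W)
(2,1): L (sole option (1,1)(W) is W)
(2,4): L (options (1,4)(W), (2,2)(W) are all W)
(3,2): L (options (2,2)(W), (3,0)(W) are all W)
(3,3): L (options (2,3)(W), (3,1)(W) are all W)
(4,0): L (sole option (3,0)(W) is W)
(4,1): L (sole option (3,1)(W) is W)
(4,4): L (options (3,4)(W), (4,2)(W) are all W)
(5,2): L (options (4,2)(W), (0,2)(W), (5,0)(W) are all W)
(5,3): L (options (4,3)(W), (0,3)(W), (5,1)(W) are all W)
Every other cell has at least one move into one of the L cells above, so it is W.
From (5,5), the L positions reachable in one move are: (5,3).

Move to (5,3).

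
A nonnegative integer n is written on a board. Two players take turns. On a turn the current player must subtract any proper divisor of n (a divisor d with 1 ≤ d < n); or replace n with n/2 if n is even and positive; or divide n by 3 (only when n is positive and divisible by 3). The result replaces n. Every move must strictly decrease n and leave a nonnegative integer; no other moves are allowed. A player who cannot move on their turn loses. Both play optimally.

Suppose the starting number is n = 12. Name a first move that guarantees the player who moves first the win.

Move to 4.

Positions with no move are L. A position that does have a move is losing for the player to move precisely when every available move leads to a winning position for the opponent. Fill in the labels:
n=0: no move → L
n=1: no move → L
n=2: →1(L), so W
n=3: →1(L), so W
n=4: →2(W), 3(W) — all W, so L
n=5: →4(L), so W
n=6: →4(L), so W
n=7: →6(W) only, which is W, so L
n=8: →4(L), so W
n=9: →3(W), 6(W), 8(W) — all W, so L
n=10: →9(L), so W
n=11: →10(W) only, which is W, so L
n=12: →4(L), so W
From 12, the L positions reachable in one move are: 4, 9, 11. Any move reaching one of these is winning.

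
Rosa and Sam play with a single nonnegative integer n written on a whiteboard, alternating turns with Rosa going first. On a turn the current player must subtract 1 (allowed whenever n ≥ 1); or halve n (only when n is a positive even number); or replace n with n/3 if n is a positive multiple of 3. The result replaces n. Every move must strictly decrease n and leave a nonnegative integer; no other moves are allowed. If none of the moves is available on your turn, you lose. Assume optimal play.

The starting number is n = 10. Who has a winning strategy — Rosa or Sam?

Build the W/L table. Terminal = L. A non-terminal position is W if it has a move to some L; otherwise it is L.
n=0: no move → L
n=1: can move to 0, which is L ⇒ W
n=2: the only move is to 1(W), a W ⇒ L
n=3: can move to 2, which is L ⇒ W
n=4: can move to 2, which is L ⇒ W
n=5: the only move is to 4(W), a W ⇒ L
n=6: can move to 2, which is L ⇒ W
n=7: the only move is to 6(W), a W ⇒ L
n=8: can move to 7, which is L ⇒ W
n=9: moves to 3(W), 8(W); every one is W ⇒ L
n=10: can move to 5, which is L ⇒ W
The starting position 10 is W: Rosa should move to 5, handing over an L position.

Rosa wins.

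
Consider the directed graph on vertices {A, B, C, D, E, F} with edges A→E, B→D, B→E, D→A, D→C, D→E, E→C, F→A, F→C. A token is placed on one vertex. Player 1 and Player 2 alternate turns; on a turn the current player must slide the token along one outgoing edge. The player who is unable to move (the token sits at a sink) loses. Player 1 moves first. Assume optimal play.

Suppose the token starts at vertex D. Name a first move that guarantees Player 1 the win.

Label each position W (a win for the player to move) or L (a loss). A position with no legal move is L; any other position is W exactly when some move reaches an L, and L when every move reaches a W.
Every edge goes from a vertex to one that appears earlier in the order C, E, A, D, B, F, so processing vertices in that order labels each vertex after all of its successors.
C: no outgoing edge → L
E: W (go to C, an L position)
A: L (sole option E(W) is W)
D: W (go to A, an L position)
B: L (options D(W), E(W) are all W)
F: W (go to A, an L position)
From D, the L positions reachable in one move are: A, C. Any move reaching one of these is winning.

Move to A.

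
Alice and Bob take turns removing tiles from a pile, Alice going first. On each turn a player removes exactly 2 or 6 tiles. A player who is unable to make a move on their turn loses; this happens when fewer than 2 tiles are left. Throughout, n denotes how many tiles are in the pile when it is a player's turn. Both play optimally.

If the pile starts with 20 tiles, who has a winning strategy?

Bob wins.

Classify positions by backward induction: terminal positions (no move available) are L. From any other position, the mover wins iff some move reaches an L.
n=0: no move → L
n=1: no move → L
n=2: W (go to 0, an L position)
n=3: W (go to 1, an L position)
n=4: L (sole option 2(W) is W)
n=5: L (sole option 3(W) is W)
n=6: W (go to 4, an L position)
n=7: W (go to 5, an L position)
n=8: L (options 6(W), 2(W) are all W)
n=9: L (options 7(W), 3(W) are all W)
n=10: W (go to 8, an L position)
n=11: W (go to 9, an L position)
n=12: L (options 10(W), 6(W) are all W)
n=13: L (options 11(W), 7(W) are all W)
n=14: W (go to 12, an L position)
n=15: W (go to 13, an L position)
n=16: L (options 14(W), 10(W) are all W)
n=17: L (options 15(W), 11(W) are all W)
n=18: W (go to 16, an L position)
n=19: W (go to 17, an L position)
n=20: L (options 18(W), 14(W) are all W)
The starting position 20 is L: whatever Alice does, the opponent receives a W position.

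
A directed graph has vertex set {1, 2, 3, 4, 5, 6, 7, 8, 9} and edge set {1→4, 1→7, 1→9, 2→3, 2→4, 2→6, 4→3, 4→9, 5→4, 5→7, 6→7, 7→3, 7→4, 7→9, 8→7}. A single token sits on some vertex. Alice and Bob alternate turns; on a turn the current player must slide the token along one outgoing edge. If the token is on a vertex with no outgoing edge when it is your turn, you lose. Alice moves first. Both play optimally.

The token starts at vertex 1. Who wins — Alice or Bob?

Alice wins.

Use the standard recursion: the mover loses at a terminal position; elsewhere, the mover wins exactly when some move hands the opponent an L position.
Every edge goes from a vertex to one that appears earlier in the order 9, 3, 4, 7, 6, 2, 8, 5, 1, so processing vertices in that order labels each vertex after all of its successors.
9: no outgoing edge → L
3: no outgoing edge → L
4: can move to 3, which is L ⇒ W
7: can move to 3, which is L ⇒ W
6: the only move is to 7(W), a W ⇒ L
2: can move to 6, which is L ⇒ W
8: the only move is to 7(W), a W ⇒ L
5: moves to 7(W), 4(W); every one is W ⇒ L
1: can move to 9, which is L ⇒ W
The starting position 1 is W: Alice should move to 9, handing over an L position.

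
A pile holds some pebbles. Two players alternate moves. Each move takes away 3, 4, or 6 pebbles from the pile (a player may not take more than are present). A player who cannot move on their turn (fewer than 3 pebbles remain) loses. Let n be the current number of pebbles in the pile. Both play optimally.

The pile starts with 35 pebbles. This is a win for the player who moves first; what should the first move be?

Compute win/loss labels from the base case upward. A position with no move is L. Any other position is W if it can reach an L in one move, else L.
n=0: no move → L
n=1: no move → L
n=2: no move → L
n=3: →0(L), so W
n=4: →1(L), so W
n=5: →2(L), so W
n=6: →2(L), so W
n=7: →1(L), so W
n=8: →2(L), so W
n=9: →6(W), 5(W), 3(W) — all W, so L
n=10: →7(W), 6(W), 4(W) — all W, so L
n=11: →8(W), 7(W), 5(W) — all W, so L
n=12: →9(L), so W
n=13: →10(L), so W
n=14: →11(L), so W
n=15: →11(L), so W
n=16: →10(L), so W
n=17: →11(L), so W
n=18: →15(W), 14(W), 12(W) — all W, so L
n=19: →16(W), 15(W), 13(W) — all W, so L
n=20: →17(W), 16(W), 14(W) — all W, so L
n=21: →18(L), so W
n=22: →19(L), so W
n=23: →20(L), so W
n=24: →20(L), so W
n=25: →19(L), so W
n=26: →20(L), so W
n=27: →24(W), 23(W), 21(W) — all W, so L
n=28: →25(W), 24(W), 22(W) — all W, so L
n=29: →26(W), 25(W), 23(W) — all W, so L
n=30: →27(L), so W
n=31: →28(L), so W
n=32: →29(L), so W
n=33: →29(L), so W
n=34: →28(L), so W
n=35: →29(L), so W
From 35, the L positions reachable in one move are: 29.

Remove 6, leaving 29.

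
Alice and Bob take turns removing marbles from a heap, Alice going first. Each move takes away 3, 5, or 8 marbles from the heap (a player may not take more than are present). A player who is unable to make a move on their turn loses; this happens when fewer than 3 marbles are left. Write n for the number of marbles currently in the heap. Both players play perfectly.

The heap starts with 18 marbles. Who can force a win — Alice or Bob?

Alice wins.

Work bottom-up. With no move the player to move loses. Otherwise the position is W if at least one move leads to an L position for the opponent, and L if every move leads to a W.
n=0: no move → L
n=1: no move → L
n=2: no move → L
n=3: reaches L-position 0 → W
n=4: reaches L-position 1 → W
n=5: reaches L-position 2 → W
n=6: reaches L-position 1 → W
n=7: reaches L-position 2 → W
n=8: reaches L-position 0 → W
n=9: reaches L-position 1 → W
n=10: reaches L-position 2 → W
n=11: only reaches 8(W), 6(W), 3(W), all W → L
n=12: only reaches 9(W), 7(W), 4(W), all W → L
n=13: only reaches 10(W), 8(W), 5(W), all W → L
n=14: reaches L-position 11 → W
n=15: reaches L-position 12 → W
n=16: reaches L-position 13 → W
n=17: reaches L-position 12 → W
n=18: reaches L-position 13 → W
The starting position 18 is W: Alice should remove 5, leaving 13, handing over an L position.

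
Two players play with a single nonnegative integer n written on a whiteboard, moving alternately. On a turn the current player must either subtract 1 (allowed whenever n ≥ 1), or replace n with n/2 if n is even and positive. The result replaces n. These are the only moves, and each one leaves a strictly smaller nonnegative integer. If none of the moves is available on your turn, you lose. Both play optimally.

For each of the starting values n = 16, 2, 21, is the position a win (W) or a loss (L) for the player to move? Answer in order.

16: W, 2: L, 21: L

Label each position W (a win for the player to move) or L (a loss). A position with no legal move is L; any other position is W exactly when some move reaches an L, and L when every move reaches a W.
n=0: no move → L
n=1: can move to 0, which is L ⇒ W
n=2: the only move is to 1(W), a W ⇒ L
n=3: can move to 2, which is L ⇒ W
n=4: can move to 2, which is L ⇒ W
n=5: the only move is to 4(W), a W ⇒ L
n=6: can move to 5, which is L ⇒ W
n=7: the only move is to 6(W), a W ⇒ L
n=8: can move to 7, which is L ⇒ W
n=9: the only move is to 8(W), a W ⇒ L
n=10: can move to 5, which is L ⇒ W
n=11: the only move is to 10(W), a W ⇒ L
n=12: can move to 11, which is L ⇒ W
n=13: the only move is to 12(W), a W ⇒ L
n=14: can move to 7, which is L ⇒ W
n=15: the only move is to 14(W), a W ⇒ L
n=16: can move to 15, which is L ⇒ W
n=17: the only move is to 16(W), a W ⇒ L
n=18: can move to 9, which is L ⇒ W
n=19: the only move is to 18(W), a W ⇒ L
n=20: can move to 19, which is L ⇒ W
n=21: the only move is to 20(W), a W ⇒ L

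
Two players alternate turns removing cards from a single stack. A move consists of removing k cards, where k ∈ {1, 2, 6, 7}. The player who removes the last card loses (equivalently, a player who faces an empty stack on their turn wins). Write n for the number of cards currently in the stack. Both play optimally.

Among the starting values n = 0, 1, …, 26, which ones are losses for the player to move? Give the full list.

1, 4, 9, 12, 17, 20, 25

Positions with no move are W. A position that does have a move is losing for the player to move precisely when every available move leads to a winning position for the opponent. Fill in the labels:
n=0: no move; the opponent has just taken the last card and therefore loses → W
n=1: L (sole option 0(W) is W)
n=2: W (go to 1, an L position)
n=3: W (go to 1, an L position)
n=4: L (options 3(W), 2(W) are all W)
n=5: W (go to 4, an L position)
n=6: W (go to 4, an L position)
n=7: W (go to 1, an L position)
n=8: W (go to 1, an L position)
n=9: L (options 8(W), 7(W), 3(W), 2(W) are all W)
n=10: W (go to 9, an L position)
n=11: W (go to 9, an L position)
n=12: L (options 11(W), 10(W), 6(W), 5(W) are all W)
n=13: W (go to 12, an L position)
n=14: W (go to 12, an L position)
n=15: W (go to 9, an L position)
n=16: W (go to 9, an L position)
n=17: L (options 16(W), 15(W), 11(W), 10(W) are all W)
n=18: W (go to 17, an L position)
n=19: W (go to 17, an L position)
n=20: L (options 19(W), 18(W), 14(W), 13(W) are all W)
n=21: W (go to 20, an L position)
n=22: W (go to 20, an L position)
n=23: W (go to 17, an L position)
n=24: W (go to 17, an L position)
n=25: L (options 24(W), 23(W), 19(W), 18(W) are all W)
n=26: W (go to 25, an L position)
Reading off the rows marked L gives the requested list; there are 7 such values of n.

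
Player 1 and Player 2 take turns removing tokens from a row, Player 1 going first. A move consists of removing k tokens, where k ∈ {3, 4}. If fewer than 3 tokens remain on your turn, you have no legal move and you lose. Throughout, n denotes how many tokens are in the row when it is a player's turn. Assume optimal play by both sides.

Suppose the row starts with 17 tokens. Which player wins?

Classify positions by backward induction: terminal positions (no move available) are L. From any other position, the mover wins iff some move reaches an L.
n=0: no move → L
n=1: no move → L
n=2: no move → L
n=3: →0(L), so W
n=4: →1(L), so W
n=5: →2(L), so W
n=6: →2(L), so W
n=7: →4(W), 3(W) — all W, so L
n=8: →5(W), 4(W) — all W, so L
n=9: →6(W), 5(W) — all W, so L
n=10: →7(L), so W
n=11: →8(L), so W
n=12: →9(L), so W
n=13: →9(L), so W
n=14: →11(W), 10(W) — all W, so L
n=15: →12(W), 11(W) — all W, so L
n=16: →13(W), 12(W) — all W, so L
n=17: →14(L), so W
The starting position 17 is W: Player 1 should remove 3, leaving 14, handing over an L position.

Player 1 wins.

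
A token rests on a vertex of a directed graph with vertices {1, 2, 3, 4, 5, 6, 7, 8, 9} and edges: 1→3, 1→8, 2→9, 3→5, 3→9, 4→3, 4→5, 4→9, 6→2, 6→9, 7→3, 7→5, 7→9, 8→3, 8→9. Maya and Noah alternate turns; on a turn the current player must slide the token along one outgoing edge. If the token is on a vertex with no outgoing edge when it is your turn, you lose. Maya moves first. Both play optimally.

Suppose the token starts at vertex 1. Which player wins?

Noah wins.

Work bottom-up. With no move the player to move loses. Otherwise the position is W if at least one move leads to an L position for the opponent, and L if every move leads to a W.
Every edge goes from a vertex to one that appears earlier in the order 5, 9, 3, 7, 4, 8, 2, 1, 6, so processing vertices in that order labels each vertex after all of its successors.
5: no outgoing edge → L
9: no outgoing edge → L
3: can move to 9, which is L ⇒ W
7: can move to 9, which is L ⇒ W
4: can move to 9, which is L ⇒ W
8: can move to 9, which is L ⇒ W
2: can move to 9, which is L ⇒ W
1: moves to 8(W), 3(W); every one is W ⇒ L
6: can move to 9, which is L ⇒ W
The starting position 1 is L: whatever Maya does, the opponent receives a W position.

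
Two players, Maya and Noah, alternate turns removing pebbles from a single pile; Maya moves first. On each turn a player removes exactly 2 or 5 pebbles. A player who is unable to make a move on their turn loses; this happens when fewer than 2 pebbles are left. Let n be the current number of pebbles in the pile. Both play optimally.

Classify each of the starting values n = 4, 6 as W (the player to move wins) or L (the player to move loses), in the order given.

Use the standard recursion: the mover loses at a terminal position; elsewhere, the mover wins exactly when some move hands the opponent an L position.
n=0: no move → L
n=1: no move → L
n=2: reaches L-position 0 → W
n=3: reaches L-position 1 → W
n=4: only reaches 2(W), which is W → L
n=5: reaches L-position 0 → W
n=6: reaches L-position 4 → W

4: L, 6: W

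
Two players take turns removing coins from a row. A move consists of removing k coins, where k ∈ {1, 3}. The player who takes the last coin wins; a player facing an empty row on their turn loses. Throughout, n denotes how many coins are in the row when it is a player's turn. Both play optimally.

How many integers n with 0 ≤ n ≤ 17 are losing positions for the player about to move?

Use the standard recursion: the mover loses at a terminal position; elsewhere, the mover wins exactly when some move hands the opponent an L position.
n=0: no move → L
n=1: can move to 0, which is L ⇒ W
n=2: the only move is to 1(W), a W ⇒ L
n=3: can move to 2, which is L ⇒ W
n=4: moves to 3(W), 1(W); every one is W ⇒ L
n=5: can move to 4, which is L ⇒ W
n=6: moves to 5(W), 3(W); every one is W ⇒ L
n=7: can move to 6, which is L ⇒ W
n=8: moves to 7(W), 5(W); every one is W ⇒ L
n=9: can move to 8, which is L ⇒ W
n=10: moves to 9(W), 7(W); every one is W ⇒ L
n=11: can move to 10, which is L ⇒ W
n=12: moves to 11(W), 9(W); every one is W ⇒ L
n=13: can move to 12, which is L ⇒ W
n=14: moves to 13(W), 11(W); every one is W ⇒ L
n=15: can move to 14, which is L ⇒ W
n=16: moves to 15(W), 13(W); every one is W ⇒ L
n=17: can move to 16, which is L ⇒ W
L entries with 0 ≤ n ≤ 17: n = 0, 2, 4, 6, 8, 10, 12, 14, 16; that makes 9.

9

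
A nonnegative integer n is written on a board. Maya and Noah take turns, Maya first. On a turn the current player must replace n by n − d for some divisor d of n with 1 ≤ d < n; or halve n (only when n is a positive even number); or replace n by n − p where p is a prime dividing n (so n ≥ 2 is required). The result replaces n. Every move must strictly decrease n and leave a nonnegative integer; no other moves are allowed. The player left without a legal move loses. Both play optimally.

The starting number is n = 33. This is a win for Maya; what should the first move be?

Classify positions by backward induction: terminal positions (no move available) are L. From any other position, the mover wins iff some move reaches an L.
n=0: no move → L
n=1: no move → L
n=2: →0(L), so W
n=3: →0(L), so W
n=4: →2(W), 3(W) — all W, so L
n=5: →0(L), so W
n=6: →4(L), so W
n=7: →0(L), so W
n=8: →4(L), so W
n=9: →6(W), 8(W) — all W, so L
n=10: →9(L), so W
n=11: →0(L), so W
n=12: →9(L), so W
n=13: →0(L), so W
n=14: →7(W), 12(W), 13(W) — all W, so L
n=15: →14(L), so W
n=16: →14(L), so W
n=17: →0(L), so W
n=18: →9(L), so W
n=19: →0(L), so W
n=20: →10(W), 15(W), 16(W), 18(W), 19(W) — all W, so L
n=21: →14(L), so W
n=22: →20(L), so W
n=23: →0(L), so W
n=24: →20(L), so W
n=25: →20(L), so W
n=26: →13(W), 24(W), 25(W) — all W, so L
n=27: →26(L), so W
n=28: →14(L), so W
n=29: →0(L), so W
n=30: →20(L), so W
n=31: →0(L), so W
n=32: →16(W), 24(W), 28(W), 30(W), 31(W) — all W, so L
n=33: →32(L), so W
From 33, the L positions reachable in one move are: 32.

Move to 32.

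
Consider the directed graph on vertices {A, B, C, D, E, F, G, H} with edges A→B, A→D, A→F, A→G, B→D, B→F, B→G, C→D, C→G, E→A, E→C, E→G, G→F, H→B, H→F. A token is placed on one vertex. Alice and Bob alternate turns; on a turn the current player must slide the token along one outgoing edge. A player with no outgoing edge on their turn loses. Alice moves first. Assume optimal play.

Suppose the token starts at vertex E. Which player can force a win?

Use the standard recursion: the mover loses at a terminal position; elsewhere, the mover wins exactly when some move hands the opponent an L position.
Every edge goes from a vertex to one that appears earlier in the order F, D, G, B, C, A, E, H, so processing vertices in that order labels each vertex after all of its successors.
F: no outgoing edge → L
D: no outgoing edge → L
G: can move to F, which is L ⇒ W
B: can move to D, which is L ⇒ W
C: can move to D, which is L ⇒ W
A: can move to D, which is L ⇒ W
E: moves to A(W), C(W), G(W); every one is W ⇒ L
H: can move to F, which is L ⇒ W
The starting position E is L: whatever Alice does, the opponent receives a W position.

Bob wins.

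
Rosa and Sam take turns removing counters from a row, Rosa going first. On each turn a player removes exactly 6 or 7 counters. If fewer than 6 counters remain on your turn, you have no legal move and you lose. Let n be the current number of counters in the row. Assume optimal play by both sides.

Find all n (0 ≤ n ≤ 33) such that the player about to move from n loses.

0, 1, 2, 3, 4, 5, 13, 14, 15, 16, 17, 18, 26, 27, 28, 29, 30, 31

Label each position W (a win for the player to move) or L (a loss). A position with no legal move is L; any other position is W exactly when some move reaches an L, and L when every move reaches a W.
n=0: no move → L
n=1: no move → L
n=2: no move → L
n=3: no move → L
n=4: no move → L
n=5: no move → L
n=6: can move to 0, which is L ⇒ W
n=7: can move to 1, which is L ⇒ W
n=8: can move to 2, which is L ⇒ W
n=9: can move to 3, which is L ⇒ W
n=10: can move to 4, which is L ⇒ W
n=11: can move to 5, which is L ⇒ W
n=12: can move to 5, which is L ⇒ W
n=13: moves to 7(W), 6(W); every one is W ⇒ L
n=14: moves to 8(W), 7(W); every one is W ⇒ L
n=15: moves to 9(W), 8(W); every one is W ⇒ L
n=16: moves to 10(W), 9(W); every one is W ⇒ L
n=17: moves to 11(W), 10(W); every one is W ⇒ L
n=18: moves to 12(W), 11(W); every one is W ⇒ L
n=19: can move to 13, which is L ⇒ W
n=20: can move to 14, which is L ⇒ W
n=21: can move to 15, which is L ⇒ W
n=22: can move to 16, which is L ⇒ W
n=23: can move to 17, which is L ⇒ W
n=24: can move to 18, which is L ⇒ W
n=25: can move to 18, which is L ⇒ W
n=26: moves to 20(W), 19(W); every one is W ⇒ L
n=27: moves to 21(W), 20(W); every one is W ⇒ L
n=28: moves to 22(W), 21(W); every one is W ⇒ L
n=29: moves to 23(W), 22(W); every one is W ⇒ L
n=30: moves to 24(W), 23(W); every one is W ⇒ L
n=31: moves to 25(W), 24(W); every one is W ⇒ L
n=32: can move to 26, which is L ⇒ W
n=33: can move to 27, which is L ⇒ W
Reading off the rows marked L gives the requested list; there are 18 such values of n.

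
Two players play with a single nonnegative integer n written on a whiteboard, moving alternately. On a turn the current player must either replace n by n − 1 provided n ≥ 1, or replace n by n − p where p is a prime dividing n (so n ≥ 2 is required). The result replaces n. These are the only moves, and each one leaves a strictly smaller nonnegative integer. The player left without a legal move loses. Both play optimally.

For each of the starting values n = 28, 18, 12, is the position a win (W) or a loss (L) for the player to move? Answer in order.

28: L, 18: W, 12: L

Positions with no move are L. A position that does have a move is losing for the player to move precisely when every available move leads to a winning position for the opponent. Fill in the labels:
n=0: no move → L
n=1: reaches L-position 0 → W
n=2: reaches L-position 0 → W
n=3: reaches L-position 0 → W
n=4: only reaches 2(W), 3(W), all W → L
n=5: reaches L-position 0 → W
n=6: reaches L-position 4 → W
n=7: reaches L-position 0 → W
n=8: only reaches 6(W), 7(W), all W → L
n=9: reaches L-position 8 → W
n=10: reaches L-position 8 → W
n=11: reaches L-position 0 → W
n=12: only reaches 9(W), 10(W), 11(W), all W → L
n=13: reaches L-position 0 → W
n=14: reaches L-position 12 → W
n=15: reaches L-position 12 → W
n=16: only reaches 14(W), 15(W), all W → L
n=17: reaches L-position 0 → W
n=18: reaches L-position 16 → W
n=19: reaches L-position 0 → W
n=20: only reaches 15(W), 18(W), 19(W), all W → L
n=21: reaches L-position 20 → W
n=22: reaches L-position 20 → W
n=23: reaches L-position 0 → W
n=24: only reaches 21(W), 22(W), 23(W), all W → L
n=25: reaches L-position 20 → W
n=26: reaches L-position 24 → W
n=27: reaches L-position 24 → W
n=28: only reaches 21(W), 26(W), 27(W), all W → L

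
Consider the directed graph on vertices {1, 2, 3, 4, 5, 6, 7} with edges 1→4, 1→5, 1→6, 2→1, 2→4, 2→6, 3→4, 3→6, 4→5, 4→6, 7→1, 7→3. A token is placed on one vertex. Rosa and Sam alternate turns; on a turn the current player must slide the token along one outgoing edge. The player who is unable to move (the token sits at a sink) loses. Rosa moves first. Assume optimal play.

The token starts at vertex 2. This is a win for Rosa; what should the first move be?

Build the W/L table. Terminal = L. A non-terminal position is W if it has a move to some L; otherwise it is L.
Every edge goes from a vertex to one that appears earlier in the order 6, 5, 4, 1, 2, 3, 7, so processing vertices in that order labels each vertex after all of its successors.
6: no outgoing edge → L
5: no outgoing edge → L
4: →5(L), so W
1: →5(L), so W
2: →6(L), so W
3: →6(L), so W
7: →3(W), 1(W) — all W, so L
From 2, the L positions reachable in one move are: 6.

Move to 6.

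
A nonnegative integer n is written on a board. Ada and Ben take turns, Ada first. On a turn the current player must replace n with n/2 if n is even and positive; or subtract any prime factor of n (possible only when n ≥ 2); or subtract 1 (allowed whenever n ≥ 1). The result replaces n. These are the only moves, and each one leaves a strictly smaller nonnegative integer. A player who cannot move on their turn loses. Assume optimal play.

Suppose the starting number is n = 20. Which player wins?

Compute win/loss labels from the base case upward. A position with no move is L. Any other position is W if it can reach an L in one move, else L.
n=0: no move → L
n=1: W (go to 0, an L position)
n=2: W (go to 0, an L position)
n=3: W (go to 0, an L position)
n=4: L (options 2(W), 3(W) are all W)
n=5: W (go to 0, an L position)
n=6: W (go to 4, an L position)
n=7: W (go to 0, an L position)
n=8: W (go to 4, an L position)
n=9: L (options 6(W), 8(W) are all W)
n=10: W (go to 9, an L position)
n=11: W (go to 0, an L position)
n=12: W (go to 9, an L position)
n=13: W (go to 0, an L position)
n=14: L (options 7(W), 12(W), 13(W) are all W)
n=15: W (go to 14, an L position)
n=16: W (go to 14, an L position)
n=17: W (go to 0, an L position)
n=18: W (go to 9, an L position)
n=19: W (go to 0, an L position)
n=20: L (options 10(W), 15(W), 18(W), 19(W) are all W)
The starting position 20 is L: whatever Ada does, the opponent receives a W position.

Ben wins.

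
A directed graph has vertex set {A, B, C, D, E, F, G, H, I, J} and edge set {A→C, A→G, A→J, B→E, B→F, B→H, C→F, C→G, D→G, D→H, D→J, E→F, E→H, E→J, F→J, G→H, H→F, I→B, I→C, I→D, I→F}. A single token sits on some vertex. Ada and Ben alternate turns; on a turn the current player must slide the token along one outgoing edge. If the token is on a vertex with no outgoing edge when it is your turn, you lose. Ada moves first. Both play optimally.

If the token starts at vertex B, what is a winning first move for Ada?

Compute win/loss labels from the base case upward. A position with no move is L. Any other position is W if it can reach an L in one move, else L.
Every edge goes from a vertex to one that appears earlier in the order J, F, H, G, C, E, D, B, A, I, so processing vertices in that order labels each vertex after all of its successors.
J: no outgoing edge → L
F: →J(L), so W
H: →F(W) only, which is W, so L
G: →H(L), so W
C: →G(W), F(W) — all W, so L
E: →H(L), so W
D: →H(L), so W
B: →H(L), so W
A: →C(L), so W
I: →C(L), so W
From B, the L positions reachable in one move are: H.

Move to H.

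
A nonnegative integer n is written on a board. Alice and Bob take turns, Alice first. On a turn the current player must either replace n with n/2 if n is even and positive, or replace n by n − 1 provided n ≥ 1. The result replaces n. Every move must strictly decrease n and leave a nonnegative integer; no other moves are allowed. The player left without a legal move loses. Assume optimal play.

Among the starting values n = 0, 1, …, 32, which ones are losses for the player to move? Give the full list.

0, 2, 5, 7, 9, 11, 13, 15, 17, 19, 21, 23, 25, 27, 29, 31

Positions with no move are L. A position that does have a move is losing for the player to move precisely when every available move leads to a winning position for the opponent. Fill in the labels:
n=0: no move → L
n=1: can move to 0, which is L ⇒ W
n=2: the only move is to 1(W), a W ⇒ L
n=3: can move to 2, which is L ⇒ W
n=4: can move to 2, which is L ⇒ W
n=5: the only move is to 4(W), a W ⇒ L
n=6: can move to 5, which is L ⇒ W
n=7: the only move is to 6(W), a W ⇒ L
n=8: can move to 7, which is L ⇒ W
n=9: the only move is to 8(W), a W ⇒ L
n=10: can move to 5, which is L ⇒ W
n=11: the only move is to 10(W), a W ⇒ L
n=12: can move to 11, which is L ⇒ W
n=13: the only move is to 12(W), a W ⇒ L
n=14: can move to 7, which is L ⇒ W
n=15: the only move is to 14(W), a W ⇒ L
n=16: can move to 15, which is L ⇒ W
n=17: the only move is to 16(W), a W ⇒ L
n=18: can move to 9, which is L ⇒ W
n=19: the only move is to 18(W), a W ⇒ L
n=20: can move to 19, which is L ⇒ W
n=21: the only move is to 20(W), a W ⇒ L
n=22: can move to 11, which is L ⇒ W
n=23: the only move is to 22(W), a W ⇒ L
n=24: can move to 23, which is L ⇒ W
n=25: the only move is to 24(W), a W ⇒ L
n=26: can move to 13, which is L ⇒ W
n=27: the only move is to 26(W), a W ⇒ L
n=28: can move to 27, which is L ⇒ W
n=29: the only move is to 28(W), a W ⇒ L
n=30: can move to 15, which is L ⇒ W
n=31: the only move is to 30(W), a W ⇒ L
n=32: can move to 31, which is L ⇒ W
The losing starting values of n are exactly the entries labelled L in this table (16 of them).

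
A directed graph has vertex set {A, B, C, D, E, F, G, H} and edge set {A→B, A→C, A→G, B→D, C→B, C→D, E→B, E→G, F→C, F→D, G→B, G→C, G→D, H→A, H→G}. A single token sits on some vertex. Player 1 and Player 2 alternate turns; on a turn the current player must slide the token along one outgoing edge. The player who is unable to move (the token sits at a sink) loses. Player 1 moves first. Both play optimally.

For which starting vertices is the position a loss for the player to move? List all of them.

A, D, E

Build the W/L table. Terminal = L. A non-terminal position is W if it has a move to some L; otherwise it is L.
Every edge goes from a vertex to one that appears earlier in the order D, B, C, G, A, F, H, E, so processing vertices in that order labels each vertex after all of its successors.
D: no outgoing edge → L
B: →D(L), so W
C: →D(L), so W
G: →D(L), so W
A: →G(W), C(W), B(W) — all W, so L
F: →D(L), so W
H: →A(L), so W
E: →G(W), B(W) — all W, so L
Reading off the rows marked L gives the requested list; there are 3 such vertices.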